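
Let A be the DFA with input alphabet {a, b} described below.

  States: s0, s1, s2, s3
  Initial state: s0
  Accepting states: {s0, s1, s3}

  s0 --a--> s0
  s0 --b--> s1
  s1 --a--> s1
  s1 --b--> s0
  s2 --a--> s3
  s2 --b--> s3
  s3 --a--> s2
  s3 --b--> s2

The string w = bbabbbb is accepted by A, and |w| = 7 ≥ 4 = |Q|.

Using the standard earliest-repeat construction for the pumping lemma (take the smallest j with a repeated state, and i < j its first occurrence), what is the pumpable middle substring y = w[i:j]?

State sequence: s0 -b-> s1 -b-> s0 -a-> s0 -b-> s1 -b-> s0 -b-> s1 -b-> s0
First repeat at step 2: s0 was already visited.

So i = 0, j = 2, giving x = w[0:0] = ε, y = w[0:2] = bb, z = w[2:7] = abbbb.
Check: |xy| = 2 ≤ 4 and |y| = 2 ≥ 1. Reading y takes A from s0 back to s0, so every xyⁱz is accepted.
With |Q| = 4, pigeonhole forces a state repeat no later than step 4; the substring read between the first and second visits to that state can be pumped.

bb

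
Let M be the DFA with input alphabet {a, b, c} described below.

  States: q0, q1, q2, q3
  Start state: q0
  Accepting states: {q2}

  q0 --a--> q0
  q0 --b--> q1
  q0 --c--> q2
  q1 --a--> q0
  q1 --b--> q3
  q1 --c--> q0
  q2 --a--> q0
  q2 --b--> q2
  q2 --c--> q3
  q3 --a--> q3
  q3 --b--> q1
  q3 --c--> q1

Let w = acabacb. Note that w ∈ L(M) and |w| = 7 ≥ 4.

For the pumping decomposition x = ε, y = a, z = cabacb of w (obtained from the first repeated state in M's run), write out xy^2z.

xy^2z = ε·a·a·cabacb = aacabacb.
Reading y = a takes M from q0 back to q0, so after x·y·y the machine is still in q0, and z then leads to the accepting state q2. Hence aacabacb ∈ L(M).

aacabacb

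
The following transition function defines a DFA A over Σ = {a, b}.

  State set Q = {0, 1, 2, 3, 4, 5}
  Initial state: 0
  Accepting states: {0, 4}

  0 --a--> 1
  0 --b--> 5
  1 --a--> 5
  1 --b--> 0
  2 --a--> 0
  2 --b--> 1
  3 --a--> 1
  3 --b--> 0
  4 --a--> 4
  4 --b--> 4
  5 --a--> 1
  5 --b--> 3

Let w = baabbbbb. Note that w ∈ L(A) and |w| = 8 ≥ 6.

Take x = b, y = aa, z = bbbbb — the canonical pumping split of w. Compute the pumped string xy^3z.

xy^3z = b·aa·aa·aa·bbbbb = baaaaaabbbbb.
Reading y = aa takes A from 5 back to 5, so after x·y·y·y the machine is still in 5, and z then leads to the accepting state 0. Hence baaaaaabbbbb ∈ L(A).

baaaaaabbbbb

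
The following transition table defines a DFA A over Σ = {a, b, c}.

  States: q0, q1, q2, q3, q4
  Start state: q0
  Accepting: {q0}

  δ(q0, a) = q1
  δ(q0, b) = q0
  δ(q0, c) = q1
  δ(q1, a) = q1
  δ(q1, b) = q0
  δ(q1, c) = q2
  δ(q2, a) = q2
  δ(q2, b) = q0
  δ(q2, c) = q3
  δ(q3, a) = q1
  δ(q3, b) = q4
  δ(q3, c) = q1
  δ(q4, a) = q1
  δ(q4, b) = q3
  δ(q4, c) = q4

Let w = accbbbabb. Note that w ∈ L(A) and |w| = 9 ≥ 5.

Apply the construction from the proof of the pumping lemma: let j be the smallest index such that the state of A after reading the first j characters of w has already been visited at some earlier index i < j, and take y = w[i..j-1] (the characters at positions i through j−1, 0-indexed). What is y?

Run of A on w = a c c b b b a b b:
  step 0: q0  (start)
  step 1: q1  (read a: q0→q1)
  step 2: q2  (read c: q1→q2)
  step 3: q3  (read c: q2→q3)
  step 4: q4  (read b: q3→q4)
  step 5: q3  (read b: q4→q3)   ← first repeat (q3 seen earlier)
  step 6: q4  (read b: q3→q4)
  step 7: q1  (read a: q4→q1)
  step 8: q0  (read b: q1→q0)
  step 9: q0  (read b: q0→q0)

So i = 3, j = 5, giving x = w[0:3] = acc, y = w[3:5] = bb, z = w[5:9] = babb.
Check: |xy| = 5 ≤ 5 and |y| = 2 ≥ 1. Reading y takes A from q3 back to q3, so every xyⁱz is accepted.

bb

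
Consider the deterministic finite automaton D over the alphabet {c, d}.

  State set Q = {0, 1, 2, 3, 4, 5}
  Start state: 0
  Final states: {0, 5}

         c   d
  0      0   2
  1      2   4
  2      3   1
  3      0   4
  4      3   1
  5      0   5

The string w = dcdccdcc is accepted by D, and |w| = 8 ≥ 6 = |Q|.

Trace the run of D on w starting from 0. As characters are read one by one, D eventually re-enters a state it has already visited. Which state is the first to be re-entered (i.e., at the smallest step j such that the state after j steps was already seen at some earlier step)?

State sequence: 0 -d-> 2 -c-> 3 -d-> 4 -c-> 3 -c-> 0 -d-> 2 -c-> 3 -c-> 0
First repeat at step 4: 3 was already visited.

The earliest repeat is at step j = 4: D is in 3, which it already visited at step i = 2.

3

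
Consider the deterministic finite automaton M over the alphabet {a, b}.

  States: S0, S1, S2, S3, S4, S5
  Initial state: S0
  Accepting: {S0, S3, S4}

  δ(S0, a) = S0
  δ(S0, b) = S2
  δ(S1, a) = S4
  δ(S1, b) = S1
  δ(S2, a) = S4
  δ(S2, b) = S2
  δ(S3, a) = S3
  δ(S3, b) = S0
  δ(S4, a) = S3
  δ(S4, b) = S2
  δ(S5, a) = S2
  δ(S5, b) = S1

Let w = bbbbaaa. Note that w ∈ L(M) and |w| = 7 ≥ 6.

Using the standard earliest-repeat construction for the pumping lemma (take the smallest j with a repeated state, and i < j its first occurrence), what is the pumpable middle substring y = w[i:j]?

State sequence: S0 -b-> S2 -b-> S2 -b-> S2 -b-> S2 -a-> S4 -a-> S3 -a-> S3
First repeat at step 2: S2 was already visited.

So i = 1, j = 2, giving x = w[0:1] = b, y = w[1:2] = b, z = w[2:7] = bbaaa.
Check: |xy| = 2 ≤ 6 and |y| = 1 ≥ 1. Reading y takes M from S2 back to S2, so every xyⁱz is accepted.
With |Q| = 6, pigeonhole forces a state repeat no later than step 6; the substring read between the first and second visits to that state can be pumped.

b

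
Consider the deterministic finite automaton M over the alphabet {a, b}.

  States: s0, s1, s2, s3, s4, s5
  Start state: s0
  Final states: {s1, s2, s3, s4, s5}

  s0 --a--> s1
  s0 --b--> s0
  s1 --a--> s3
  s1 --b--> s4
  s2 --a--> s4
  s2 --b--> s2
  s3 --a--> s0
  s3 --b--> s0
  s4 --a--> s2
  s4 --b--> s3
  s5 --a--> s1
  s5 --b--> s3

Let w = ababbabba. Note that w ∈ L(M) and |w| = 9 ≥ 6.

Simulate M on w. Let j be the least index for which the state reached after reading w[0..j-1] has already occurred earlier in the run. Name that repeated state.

Run of M on w = a b a b b a b b a:
  step 0: s0  (start)
  step 1: s1  (read a: s0→s1)
  step 2: s4  (read b: s1→s4)
  step 3: s2  (read a: s4→s2)
  step 4: s2  (read b: s2→s2)   ← first repeat (s2 seen earlier)
  step 5: s2  (read b: s2→s2)
  step 6: s4  (read a: s2→s4)
  step 7: s3  (read b: s4→s3)
  step 8: s0  (read b: s3→s0)
  step 9: s1  (read a: s0→s1)

The earliest repeat is at step j = 4: M is in s2, which it already visited at step i = 3.
The DFA has 6 states, so the proof of the pumping lemma guarantees a repeated state among the first 6+1 visited; the segment between the two visits is the pumpable y.

s2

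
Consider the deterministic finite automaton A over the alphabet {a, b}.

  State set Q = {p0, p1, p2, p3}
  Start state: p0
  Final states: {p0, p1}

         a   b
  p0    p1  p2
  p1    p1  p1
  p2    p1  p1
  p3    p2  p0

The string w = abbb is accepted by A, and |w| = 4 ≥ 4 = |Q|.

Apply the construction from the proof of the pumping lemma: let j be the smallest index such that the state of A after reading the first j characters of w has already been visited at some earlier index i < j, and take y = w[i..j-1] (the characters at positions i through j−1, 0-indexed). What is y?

b

State sequence: p0 -a-> p1 -b-> p1 -b-> p1 -b-> p1
First repeat at step 2: p1 was already visited.

So i = 1, j = 2, giving x = w[0:1] = a, y = w[1:2] = b, z = w[2:4] = bb.
Check: |xy| = 2 ≤ 4 and |y| = 1 ≥ 1. Reading y takes A from p1 back to p1, so every xyⁱz is accepted.
Since A has 4 states, any run of length ≥ 4 visits 4+1 states, so by pigeonhole some state repeats within the first 4 steps — that repeat gives the pumpable loop.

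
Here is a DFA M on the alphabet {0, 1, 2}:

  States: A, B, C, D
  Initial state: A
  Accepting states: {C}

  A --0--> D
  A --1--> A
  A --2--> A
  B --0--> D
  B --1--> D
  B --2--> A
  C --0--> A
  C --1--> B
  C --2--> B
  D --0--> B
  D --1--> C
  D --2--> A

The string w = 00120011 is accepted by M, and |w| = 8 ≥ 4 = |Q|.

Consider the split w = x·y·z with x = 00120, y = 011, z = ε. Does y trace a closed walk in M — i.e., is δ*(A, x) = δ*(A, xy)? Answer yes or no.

Run of M on the first 8 characters of w = 0 0 1 2 0 0 1 1:
  step 0: A  (start)
  step 1: D  (read 0: A→D)
  step 2: B  (read 0: D→B)
  step 3: D  (read 1: B→D)
  step 4: A  (read 2: D→A)
  step 5: D  (read 0: A→D)
  step 6: B  (read 0: D→B)
  step 7: D  (read 1: B→D)
  step 8: C  (read 1: D→C)

After x (step 5): D. After xy (step 8): C.
They differ (D ≠ C), so y is not a cycle from the state after x; this split is not the one the pumping-lemma construction produces, and pumping y need not keep the string in L(M).

no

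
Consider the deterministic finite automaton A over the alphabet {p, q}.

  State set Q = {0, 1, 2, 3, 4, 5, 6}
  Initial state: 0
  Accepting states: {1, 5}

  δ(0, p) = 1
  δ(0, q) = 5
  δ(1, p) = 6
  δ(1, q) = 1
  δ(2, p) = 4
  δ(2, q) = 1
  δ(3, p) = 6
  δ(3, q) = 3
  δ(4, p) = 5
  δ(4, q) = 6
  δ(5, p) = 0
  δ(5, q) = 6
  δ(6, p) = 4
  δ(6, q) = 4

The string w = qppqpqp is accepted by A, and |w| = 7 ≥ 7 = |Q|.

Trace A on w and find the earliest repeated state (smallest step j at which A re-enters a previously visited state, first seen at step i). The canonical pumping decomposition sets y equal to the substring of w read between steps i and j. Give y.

State sequence: 0 -q-> 5 -p-> 0 -p-> 1 -q-> 1 -p-> 6 -q-> 4 -p-> 5
First repeat at step 2: 0 was already visited.

So i = 0, j = 2, giving x = w[0:0] = ε, y = w[0:2] = qp, z = w[2:7] = pqpqp.
Check: |xy| = 2 ≤ 7 and |y| = 2 ≥ 1. Reading y takes A from 0 back to 0, so every xyⁱz is accepted.
Since A has 7 states, any run of length ≥ 7 visits 7+1 states, so by pigeonhole some state repeats within the first 7 steps — that repeat gives the pumpable loop.

qp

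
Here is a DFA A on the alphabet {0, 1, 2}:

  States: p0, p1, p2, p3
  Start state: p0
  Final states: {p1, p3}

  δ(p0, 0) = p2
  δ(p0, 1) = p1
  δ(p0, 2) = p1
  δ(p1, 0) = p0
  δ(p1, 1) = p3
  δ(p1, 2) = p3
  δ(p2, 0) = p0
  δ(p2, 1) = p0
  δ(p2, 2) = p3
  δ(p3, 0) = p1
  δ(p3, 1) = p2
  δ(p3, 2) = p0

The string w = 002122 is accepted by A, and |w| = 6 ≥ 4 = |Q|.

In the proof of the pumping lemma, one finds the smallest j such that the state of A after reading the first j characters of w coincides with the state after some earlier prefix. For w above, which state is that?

State sequence: p0 -0-> p2 -0-> p0 -2-> p1 -1-> p3 -2-> p0 -2-> p1
First repeat at step 2: p0 was already visited.

The earliest repeat is at step j = 2: A is in p0, which it already visited at step i = 0.
Pumping length from the standard proof: p = 4 (the number of states). The repeated state found above gives |xy| = j ≤ 4 and |y| = j − i ≥ 1.

p0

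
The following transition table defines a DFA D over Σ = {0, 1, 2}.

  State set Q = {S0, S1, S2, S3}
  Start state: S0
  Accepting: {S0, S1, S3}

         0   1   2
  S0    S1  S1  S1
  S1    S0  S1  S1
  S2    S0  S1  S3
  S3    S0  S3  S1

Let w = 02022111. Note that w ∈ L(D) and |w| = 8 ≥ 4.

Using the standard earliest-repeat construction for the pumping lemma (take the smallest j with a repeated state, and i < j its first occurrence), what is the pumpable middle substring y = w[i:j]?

2

Run of D on w = 0 2 0 2 2 1 1 1:
  step 0: S0  (start)
  step 1: S1  (read 0: S0→S1)
  step 2: S1  (read 2: S1→S1)   ← first repeat (S1 seen earlier)
  step 3: S0  (read 0: S1→S0)
  step 4: S1  (read 2: S0→S1)
  step 5: S1  (read 2: S1→S1)
  step 6: S1  (read 1: S1→S1)
  step 7: S1  (read 1: S1→S1)
  step 8: S1  (read 1: S1→S1)

So i = 1, j = 2, giving x = w[0:1] = 0, y = w[1:2] = 2, z = w[2:8] = 022111.
Check: |xy| = 2 ≤ 4 and |y| = 1 ≥ 1. Reading y takes D from S1 back to S1, so every xyⁱz is accepted.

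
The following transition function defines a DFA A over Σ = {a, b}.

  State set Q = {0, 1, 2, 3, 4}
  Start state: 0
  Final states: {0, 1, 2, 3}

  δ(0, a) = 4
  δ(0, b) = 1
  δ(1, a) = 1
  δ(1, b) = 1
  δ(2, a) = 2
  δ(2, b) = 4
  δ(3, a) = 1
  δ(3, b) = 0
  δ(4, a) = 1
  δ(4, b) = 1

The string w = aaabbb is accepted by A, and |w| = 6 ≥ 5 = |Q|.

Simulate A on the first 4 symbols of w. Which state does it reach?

1

State sequence: 0 -a-> 4 -a-> 1 -a-> 1 -b-> 1

After reading 4 characters, A is in state 1.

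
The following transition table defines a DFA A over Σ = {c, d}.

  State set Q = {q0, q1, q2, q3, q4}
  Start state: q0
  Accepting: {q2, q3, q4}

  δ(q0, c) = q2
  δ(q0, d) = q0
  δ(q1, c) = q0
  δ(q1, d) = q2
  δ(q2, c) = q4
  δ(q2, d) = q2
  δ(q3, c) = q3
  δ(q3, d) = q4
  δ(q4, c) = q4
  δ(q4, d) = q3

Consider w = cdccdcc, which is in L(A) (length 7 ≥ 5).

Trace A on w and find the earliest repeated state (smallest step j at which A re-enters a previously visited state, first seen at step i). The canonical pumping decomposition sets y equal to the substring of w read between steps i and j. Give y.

State sequence: q0 -c-> q2 -d-> q2 -c-> q4 -c-> q4 -d-> q3 -c-> q3 -c-> q3
First repeat at step 2: q2 was already visited.

So i = 1, j = 2, giving x = w[0:1] = c, y = w[1:2] = d, z = w[2:7] = ccdcc.
Check: |xy| = 2 ≤ 5 and |y| = 1 ≥ 1. Reading y takes A from q2 back to q2, so every xyⁱz is accepted.

d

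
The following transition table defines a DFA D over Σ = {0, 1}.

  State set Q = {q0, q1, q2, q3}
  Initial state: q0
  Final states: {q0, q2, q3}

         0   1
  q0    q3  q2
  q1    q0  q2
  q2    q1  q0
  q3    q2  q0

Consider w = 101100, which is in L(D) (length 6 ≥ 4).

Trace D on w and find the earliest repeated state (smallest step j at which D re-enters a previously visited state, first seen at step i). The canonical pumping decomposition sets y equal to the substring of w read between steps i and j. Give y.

01

State sequence: q0 -1-> q2 -0-> q1 -1-> q2 -1-> q0 -0-> q3 -0-> q2
First repeat at step 3: q2 was already visited.

So i = 1, j = 3, giving x = w[0:1] = 1, y = w[1:3] = 01, z = w[3:6] = 100.
Check: |xy| = 3 ≤ 4 and |y| = 2 ≥ 1. Reading y takes D from q2 back to q2, so every xyⁱz is accepted.
With |Q| = 4, pigeonhole forces a state repeat no later than step 4; the substring read between the first and second visits to that state can be pumped.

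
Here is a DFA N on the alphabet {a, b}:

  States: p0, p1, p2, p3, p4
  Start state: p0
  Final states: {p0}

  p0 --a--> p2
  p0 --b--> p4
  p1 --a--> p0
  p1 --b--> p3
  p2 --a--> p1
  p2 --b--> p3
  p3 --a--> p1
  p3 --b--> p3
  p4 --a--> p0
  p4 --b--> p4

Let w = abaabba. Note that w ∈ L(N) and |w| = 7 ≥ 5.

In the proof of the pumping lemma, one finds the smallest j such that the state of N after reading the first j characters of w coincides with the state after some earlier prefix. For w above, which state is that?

p0

State sequence: p0 -a-> p2 -b-> p3 -a-> p1 -a-> p0 -b-> p4 -b-> p4 -a-> p0
First repeat at step 4: p0 was already visited.

The earliest repeat is at step j = 4: N is in p0, which it already visited at step i = 0.
Pumping length from the standard proof: p = 5 (the number of states). The repeated state found above gives |xy| = j ≤ 5 and |y| = j − i ≥ 1.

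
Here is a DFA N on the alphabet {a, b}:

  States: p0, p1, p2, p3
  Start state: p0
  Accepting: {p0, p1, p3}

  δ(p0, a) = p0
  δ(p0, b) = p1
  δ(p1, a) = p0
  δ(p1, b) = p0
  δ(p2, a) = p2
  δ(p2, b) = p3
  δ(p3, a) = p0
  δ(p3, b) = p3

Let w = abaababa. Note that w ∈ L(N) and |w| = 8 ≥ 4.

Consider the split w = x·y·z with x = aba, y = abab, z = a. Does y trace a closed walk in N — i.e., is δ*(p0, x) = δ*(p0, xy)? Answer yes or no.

Run of N on the first 7 characters of w = a b a a b a b:
  step 0: p0  (start)
  step 1: p0  (read a: p0→p0)
  step 2: p1  (read b: p0→p1)
  step 3: p0  (read a: p1→p0)
  step 4: p0  (read a: p0→p0)
  step 5: p1  (read b: p0→p1)
  step 6: p0  (read a: p1→p0)
  step 7: p1  (read b: p0→p1)

After x (step 3): p0. After xy (step 7): p1.
They differ (p0 ≠ p1), so y is not a cycle from the state after x; this split is not the one the pumping-lemma construction produces, and pumping y need not keep the string in L(N).

no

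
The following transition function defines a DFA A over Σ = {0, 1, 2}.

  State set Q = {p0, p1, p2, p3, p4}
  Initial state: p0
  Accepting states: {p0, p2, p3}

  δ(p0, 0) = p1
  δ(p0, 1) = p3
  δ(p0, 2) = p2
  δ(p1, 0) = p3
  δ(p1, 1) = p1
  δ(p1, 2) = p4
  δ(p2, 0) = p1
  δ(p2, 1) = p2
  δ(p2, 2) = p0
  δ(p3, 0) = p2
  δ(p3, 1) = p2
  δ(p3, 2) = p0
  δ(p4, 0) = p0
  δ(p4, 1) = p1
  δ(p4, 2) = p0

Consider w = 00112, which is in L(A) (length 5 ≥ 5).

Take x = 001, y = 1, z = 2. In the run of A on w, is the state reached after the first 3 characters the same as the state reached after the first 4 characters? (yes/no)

Run of A on the first 4 characters of w = 0 0 1 1:
  step 0: p0  (start)
  step 1: p1  (read 0: p0→p1)
  step 2: p3  (read 0: p1→p3)
  step 3: p2  (read 1: p3→p2)
  step 4: p2  (read 1: p2→p2)

After x (step 3): p2. After xy (step 4): p2.
They match, so y = 1 drives A around a cycle from p2 back to itself; pumping y any number of times keeps A in p2 before reading z, and xyⁱz ∈ L(A) for every i ≥ 0.

yes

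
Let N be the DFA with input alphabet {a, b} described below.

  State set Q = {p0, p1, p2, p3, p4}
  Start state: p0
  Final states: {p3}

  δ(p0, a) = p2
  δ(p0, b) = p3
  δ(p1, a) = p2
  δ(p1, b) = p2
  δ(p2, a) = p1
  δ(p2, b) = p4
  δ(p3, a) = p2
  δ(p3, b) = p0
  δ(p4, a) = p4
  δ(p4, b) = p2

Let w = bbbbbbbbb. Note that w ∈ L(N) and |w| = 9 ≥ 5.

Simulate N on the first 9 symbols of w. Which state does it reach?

State sequence: p0 -b-> p3 -b-> p0 -b-> p3 -b-> p0 -b-> p3 -b-> p0 -b-> p3 -b-> p0 -b-> p3

After reading 9 characters, N is in state p3.

p3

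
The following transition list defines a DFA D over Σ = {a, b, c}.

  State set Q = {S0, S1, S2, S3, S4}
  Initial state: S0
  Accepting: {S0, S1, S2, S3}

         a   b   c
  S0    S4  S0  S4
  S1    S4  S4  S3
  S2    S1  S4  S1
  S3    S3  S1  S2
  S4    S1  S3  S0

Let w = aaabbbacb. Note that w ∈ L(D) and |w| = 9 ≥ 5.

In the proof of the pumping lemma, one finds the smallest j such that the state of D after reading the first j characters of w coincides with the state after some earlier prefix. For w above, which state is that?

Run of D on w = a a a b b b a c b:
  step 0: S0  (start)
  step 1: S4  (read a: S0→S4)
  step 2: S1  (read a: S4→S1)
  step 3: S4  (read a: S1→S4)   ← first repeat (S4 seen earlier)
  step 4: S3  (read b: S4→S3)
  step 5: S1  (read b: S3→S1)
  step 6: S4  (read b: S1→S4)
  step 7: S1  (read a: S4→S1)
  step 8: S3  (read c: S1→S3)
  step 9: S1  (read b: S3→S1)

The earliest repeat is at step j = 3: D is in S4, which it already visited at step i = 1.
Pumping length from the standard proof: p = 5 (the number of states). The repeated state found above gives |xy| = j ≤ 5 and |y| = j − i ≥ 1.

S4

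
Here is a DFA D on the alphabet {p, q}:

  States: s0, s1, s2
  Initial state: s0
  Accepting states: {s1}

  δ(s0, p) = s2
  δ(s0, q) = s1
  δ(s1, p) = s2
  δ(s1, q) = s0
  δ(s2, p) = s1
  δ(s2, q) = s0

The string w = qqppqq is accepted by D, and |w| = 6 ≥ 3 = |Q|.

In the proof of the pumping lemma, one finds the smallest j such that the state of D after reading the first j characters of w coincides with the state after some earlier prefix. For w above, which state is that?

State sequence: s0 -q-> s1 -q-> s0 -p-> s2 -p-> s1 -q-> s0 -q-> s1
First repeat at step 2: s0 was already visited.

The earliest repeat is at step j = 2: D is in s0, which it already visited at step i = 0.

s0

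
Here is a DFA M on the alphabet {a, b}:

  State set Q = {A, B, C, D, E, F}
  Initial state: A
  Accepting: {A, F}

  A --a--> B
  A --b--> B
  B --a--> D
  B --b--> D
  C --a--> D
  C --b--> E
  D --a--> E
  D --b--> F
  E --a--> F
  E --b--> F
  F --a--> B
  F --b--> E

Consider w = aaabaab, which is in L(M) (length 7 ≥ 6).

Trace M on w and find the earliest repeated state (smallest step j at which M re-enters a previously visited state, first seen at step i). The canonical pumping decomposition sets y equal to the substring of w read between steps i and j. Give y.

State sequence: A -a-> B -a-> D -a-> E -b-> F -a-> B -a-> D -b-> F
First repeat at step 5: B was already visited.

So i = 1, j = 5, giving x = w[0:1] = a, y = w[1:5] = aaba, z = w[5:7] = ab.
Check: |xy| = 5 ≤ 6 and |y| = 4 ≥ 1. Reading y takes M from B back to B, so every xyⁱz is accepted.
With |Q| = 6, pigeonhole forces a state repeat no later than step 6; the substring read between the first and second visits to that state can be pumped.

aaba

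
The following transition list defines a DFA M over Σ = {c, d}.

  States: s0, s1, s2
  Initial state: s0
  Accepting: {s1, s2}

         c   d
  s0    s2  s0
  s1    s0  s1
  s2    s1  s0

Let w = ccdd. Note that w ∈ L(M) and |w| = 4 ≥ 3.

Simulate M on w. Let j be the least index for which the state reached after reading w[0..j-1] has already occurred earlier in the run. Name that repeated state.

Run of M on w = c c d d:
  step 0: s0  (start)
  step 1: s2  (read c: s0→s2)
  step 2: s1  (read c: s2→s1)
  step 3: s1  (read d: s1→s1)   ← first repeat (s1 seen earlier)
  step 4: s1  (read d: s1→s1)

The earliest repeat is at step j = 3: M is in s1, which it already visited at step i = 2.
Since M has 3 states, any run of length ≥ 3 visits 3+1 states, so by pigeonhole some state repeats within the first 3 steps — that repeat gives the pumpable loop.

s1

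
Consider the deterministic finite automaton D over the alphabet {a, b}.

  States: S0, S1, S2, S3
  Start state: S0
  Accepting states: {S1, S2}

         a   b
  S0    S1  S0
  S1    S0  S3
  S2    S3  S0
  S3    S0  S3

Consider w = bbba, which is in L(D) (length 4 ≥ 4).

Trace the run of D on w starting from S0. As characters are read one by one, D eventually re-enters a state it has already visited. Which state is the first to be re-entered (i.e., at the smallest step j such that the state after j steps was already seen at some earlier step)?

State sequence: S0 -b-> S0 -b-> S0 -b-> S0 -a-> S1
First repeat at step 1: S0 was already visited.

The earliest repeat is at step j = 1: D is in S0, which it already visited at step i = 0.

S0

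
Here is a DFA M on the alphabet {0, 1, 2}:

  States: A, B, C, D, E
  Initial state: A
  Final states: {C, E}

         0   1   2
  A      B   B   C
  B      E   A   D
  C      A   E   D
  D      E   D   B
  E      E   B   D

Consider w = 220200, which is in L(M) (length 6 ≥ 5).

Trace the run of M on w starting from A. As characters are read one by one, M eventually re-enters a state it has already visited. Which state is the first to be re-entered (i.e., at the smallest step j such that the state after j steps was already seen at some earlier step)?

D

Run of M on w = 2 2 0 2 0 0:
  step 0: A  (start)
  step 1: C  (read 2: A→C)
  step 2: D  (read 2: C→D)
  step 3: E  (read 0: D→E)
  step 4: D  (read 2: E→D)   ← first repeat (D seen earlier)
  step 5: E  (read 0: D→E)
  step 6: E  (read 0: E→E)

The earliest repeat is at step j = 4: M is in D, which it already visited at step i = 2.
Pumping length from the standard proof: p = 5 (the number of states). The repeated state found above gives |xy| = j ≤ 5 and |y| = j − i ≥ 1.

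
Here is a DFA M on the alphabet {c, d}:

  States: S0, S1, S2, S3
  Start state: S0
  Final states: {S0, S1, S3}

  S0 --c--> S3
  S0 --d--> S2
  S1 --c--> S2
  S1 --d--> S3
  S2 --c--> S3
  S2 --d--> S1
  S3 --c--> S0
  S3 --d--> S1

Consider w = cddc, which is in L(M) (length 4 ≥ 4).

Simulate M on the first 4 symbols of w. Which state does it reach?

S0

Run of M on the first 4 characters of w = c d d c:
  step 0: S0  (start)
  step 1: S3  (read c: S0→S3)
  step 2: S1  (read d: S3→S1)
  step 3: S3  (read d: S1→S3)
  step 4: S0  (read c: S3→S0)

After reading 4 characters, M is in state S0.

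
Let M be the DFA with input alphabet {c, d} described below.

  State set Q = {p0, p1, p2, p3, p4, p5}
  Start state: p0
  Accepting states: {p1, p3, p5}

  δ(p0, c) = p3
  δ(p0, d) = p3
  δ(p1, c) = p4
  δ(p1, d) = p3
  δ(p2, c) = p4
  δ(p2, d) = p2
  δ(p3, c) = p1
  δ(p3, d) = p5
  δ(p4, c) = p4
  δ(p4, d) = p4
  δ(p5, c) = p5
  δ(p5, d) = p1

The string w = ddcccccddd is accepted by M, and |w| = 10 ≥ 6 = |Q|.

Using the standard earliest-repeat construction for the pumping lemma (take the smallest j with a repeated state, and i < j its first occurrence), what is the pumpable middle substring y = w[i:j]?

c

Run of M on w = d d c c c c c d d d:
  step 0: p0  (start)
  step 1: p3  (read d: p0→p3)
  step 2: p5  (read d: p3→p5)
  step 3: p5  (read c: p5→p5)   ← first repeat (p5 seen earlier)
  step 4: p5  (read c: p5→p5)
  step 5: p5  (read c: p5→p5)
  step 6: p5  (read c: p5→p5)
  step 7: p5  (read c: p5→p5)
  step 8: p1  (read d: p5→p1)
  step 9: p3  (read d: p1→p3)
  step 10: p5  (read d: p3→p5)

So i = 2, j = 3, giving x = w[0:2] = dd, y = w[2:3] = c, z = w[3:10] = ccccddd.
Check: |xy| = 3 ≤ 6 and |y| = 1 ≥ 1. Reading y takes M from p5 back to p5, so every xyⁱz is accepted.
With |Q| = 6, pigeonhole forces a state repeat no later than step 6; the substring read between the first and second visits to that state can be pumped.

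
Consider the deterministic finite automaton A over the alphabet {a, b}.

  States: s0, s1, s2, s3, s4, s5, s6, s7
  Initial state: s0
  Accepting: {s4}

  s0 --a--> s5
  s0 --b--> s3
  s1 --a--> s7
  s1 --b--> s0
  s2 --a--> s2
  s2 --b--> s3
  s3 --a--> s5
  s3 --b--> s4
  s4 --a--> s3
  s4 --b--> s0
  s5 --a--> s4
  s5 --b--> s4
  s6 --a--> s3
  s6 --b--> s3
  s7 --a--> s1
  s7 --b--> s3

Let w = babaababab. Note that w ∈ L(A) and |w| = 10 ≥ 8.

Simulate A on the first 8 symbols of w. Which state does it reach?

s4

State sequence: s0 -b-> s3 -a-> s5 -b-> s4 -a-> s3 -a-> s5 -b-> s4 -a-> s3 -b-> s4

After reading 8 characters, A is in state s4.
(This kind of state-tracing is the core of the pumping-lemma construction: with 8 states, pigeonhole forces a repeat within the first 8 steps.)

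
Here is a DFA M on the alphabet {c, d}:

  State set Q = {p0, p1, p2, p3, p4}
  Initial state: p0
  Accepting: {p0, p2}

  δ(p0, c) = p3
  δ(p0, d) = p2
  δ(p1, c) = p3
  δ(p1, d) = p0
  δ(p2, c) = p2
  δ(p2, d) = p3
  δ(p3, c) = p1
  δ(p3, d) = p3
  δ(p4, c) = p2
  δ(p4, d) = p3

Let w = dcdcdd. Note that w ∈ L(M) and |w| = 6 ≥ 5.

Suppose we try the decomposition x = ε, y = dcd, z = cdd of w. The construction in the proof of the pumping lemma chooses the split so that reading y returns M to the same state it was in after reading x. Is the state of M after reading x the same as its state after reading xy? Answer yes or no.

no

State sequence: p0 -d-> p2 -c-> p2 -d-> p3

After x (step 0): p0. After xy (step 3): p3.
They differ (p0 ≠ p3), so y is not a cycle from the state after x; this split is not the one the pumping-lemma construction produces, and pumping y need not keep the string in L(M).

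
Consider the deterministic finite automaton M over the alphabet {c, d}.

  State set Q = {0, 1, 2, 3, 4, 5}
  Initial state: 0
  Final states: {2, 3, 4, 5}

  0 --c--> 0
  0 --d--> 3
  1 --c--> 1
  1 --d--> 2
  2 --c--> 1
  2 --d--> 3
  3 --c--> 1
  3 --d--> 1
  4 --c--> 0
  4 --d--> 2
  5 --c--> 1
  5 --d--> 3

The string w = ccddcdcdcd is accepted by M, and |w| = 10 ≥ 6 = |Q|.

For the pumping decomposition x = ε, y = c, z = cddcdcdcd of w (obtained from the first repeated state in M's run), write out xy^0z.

xy⁰z = xz = ε·cddcdcdcd = cddcdcdcd.
Reading y = c takes M from 0 back to 0, so after x the machine is still in 0, and z then leads to the accepting state 2. Hence cddcdcdcd ∈ L(M).

cddcdcdcd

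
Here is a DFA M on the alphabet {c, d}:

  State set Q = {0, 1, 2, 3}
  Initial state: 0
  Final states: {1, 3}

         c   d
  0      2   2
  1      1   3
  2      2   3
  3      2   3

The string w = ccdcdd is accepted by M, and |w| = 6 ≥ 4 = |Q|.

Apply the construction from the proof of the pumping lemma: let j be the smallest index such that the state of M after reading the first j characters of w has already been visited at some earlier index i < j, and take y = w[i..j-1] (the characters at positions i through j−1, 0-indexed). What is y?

Run of M on w = c c d c d d:
  step 0: 0  (start)
  step 1: 2  (read c: 0→2)
  step 2: 2  (read c: 2→2)   ← first repeat (2 seen earlier)
  step 3: 3  (read d: 2→3)
  step 4: 2  (read c: 3→2)
  step 5: 3  (read d: 2→3)
  step 6: 3  (read d: 3→3)

So i = 1, j = 2, giving x = w[0:1] = c, y = w[1:2] = c, z = w[2:6] = dcdd.
Check: |xy| = 2 ≤ 4 and |y| = 1 ≥ 1. Reading y takes M from 2 back to 2, so every xyⁱz is accepted.
Pumping length from the standard proof: p = 4 (the number of states). The repeated state found above gives |xy| = j ≤ 4 and |y| = j − i ≥ 1.

c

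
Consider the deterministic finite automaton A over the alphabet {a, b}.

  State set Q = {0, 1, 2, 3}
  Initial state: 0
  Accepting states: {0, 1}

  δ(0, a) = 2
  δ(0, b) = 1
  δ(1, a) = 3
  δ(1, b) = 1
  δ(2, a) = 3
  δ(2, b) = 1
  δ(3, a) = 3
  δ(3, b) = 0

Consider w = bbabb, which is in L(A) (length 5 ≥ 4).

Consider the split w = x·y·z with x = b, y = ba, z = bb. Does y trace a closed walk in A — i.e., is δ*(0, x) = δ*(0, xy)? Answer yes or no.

State sequence: 0 -b-> 1 -b-> 1 -a-> 3

After x (step 1): 1. After xy (step 3): 3.
They differ (1 ≠ 3), so y is not a cycle from the state after x; this split is not the one the pumping-lemma construction produces, and pumping y need not keep the string in L(A).

no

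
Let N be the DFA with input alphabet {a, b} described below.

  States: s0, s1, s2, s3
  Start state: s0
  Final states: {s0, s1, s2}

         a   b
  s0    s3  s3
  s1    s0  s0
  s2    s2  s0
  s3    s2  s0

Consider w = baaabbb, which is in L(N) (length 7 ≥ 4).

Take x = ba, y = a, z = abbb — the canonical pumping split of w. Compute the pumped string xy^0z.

xy⁰z = xz = ba·abbb = baabbb.
Reading y = a takes N from s2 back to s2, so after x the machine is still in s2, and z then leads to the accepting state s0. Hence baabbb ∈ L(N).

baabbb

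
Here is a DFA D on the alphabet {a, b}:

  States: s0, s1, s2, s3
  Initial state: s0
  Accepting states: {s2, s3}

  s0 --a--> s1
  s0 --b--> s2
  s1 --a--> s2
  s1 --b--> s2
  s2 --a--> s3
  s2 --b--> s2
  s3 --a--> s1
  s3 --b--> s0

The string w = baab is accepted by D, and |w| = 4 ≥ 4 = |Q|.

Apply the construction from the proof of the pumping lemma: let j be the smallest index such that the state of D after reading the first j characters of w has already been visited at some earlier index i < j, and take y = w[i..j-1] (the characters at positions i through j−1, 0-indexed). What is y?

aab

Run of D on w = b a a b:
  step 0: s0  (start)
  step 1: s2  (read b: s0→s2)
  step 2: s3  (read a: s2→s3)
  step 3: s1  (read a: s3→s1)
  step 4: s2  (read b: s1→s2)   ← first repeat (s2 seen earlier)

So i = 1, j = 4, giving x = w[0:1] = b, y = w[1:4] = aab, z = w[4:4] = ε.
Check: |xy| = 4 ≤ 4 and |y| = 3 ≥ 1. Reading y takes D from s2 back to s2, so every xyⁱz is accepted.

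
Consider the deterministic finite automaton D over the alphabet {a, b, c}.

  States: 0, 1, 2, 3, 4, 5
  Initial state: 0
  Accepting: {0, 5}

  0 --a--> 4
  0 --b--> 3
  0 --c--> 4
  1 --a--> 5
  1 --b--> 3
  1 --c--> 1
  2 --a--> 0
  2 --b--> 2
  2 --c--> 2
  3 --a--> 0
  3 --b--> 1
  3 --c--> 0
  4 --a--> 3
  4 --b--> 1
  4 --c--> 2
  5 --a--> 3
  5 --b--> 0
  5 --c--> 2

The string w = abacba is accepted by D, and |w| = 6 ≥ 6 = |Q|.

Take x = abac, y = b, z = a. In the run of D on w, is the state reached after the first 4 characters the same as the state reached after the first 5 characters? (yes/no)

State sequence: 0 -a-> 4 -b-> 1 -a-> 5 -c-> 2 -b-> 2

After x (step 4): 2. After xy (step 5): 2.
They match, so y = b drives D around a cycle from 2 back to itself; pumping y any number of times keeps D in 2 before reading z, and xyⁱz ∈ L(D) for every i ≥ 0.

yes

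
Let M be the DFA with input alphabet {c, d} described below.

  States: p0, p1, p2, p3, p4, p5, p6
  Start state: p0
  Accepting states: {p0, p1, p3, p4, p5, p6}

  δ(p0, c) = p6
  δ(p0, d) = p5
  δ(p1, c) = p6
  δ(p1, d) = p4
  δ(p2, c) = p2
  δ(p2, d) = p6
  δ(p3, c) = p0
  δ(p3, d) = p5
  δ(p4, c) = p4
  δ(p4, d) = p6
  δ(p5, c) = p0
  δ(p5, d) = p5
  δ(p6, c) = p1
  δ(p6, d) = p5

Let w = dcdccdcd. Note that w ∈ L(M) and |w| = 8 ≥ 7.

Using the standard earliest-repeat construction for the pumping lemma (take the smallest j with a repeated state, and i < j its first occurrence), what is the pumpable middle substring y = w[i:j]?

State sequence: p0 -d-> p5 -c-> p0 -d-> p5 -c-> p0 -c-> p6 -d-> p5 -c-> p0 -d-> p5
First repeat at step 2: p0 was already visited.

So i = 0, j = 2, giving x = w[0:0] = ε, y = w[0:2] = dc, z = w[2:8] = dccdcd.
Check: |xy| = 2 ≤ 7 and |y| = 2 ≥ 1. Reading y takes M from p0 back to p0, so every xyⁱz is accepted.

dc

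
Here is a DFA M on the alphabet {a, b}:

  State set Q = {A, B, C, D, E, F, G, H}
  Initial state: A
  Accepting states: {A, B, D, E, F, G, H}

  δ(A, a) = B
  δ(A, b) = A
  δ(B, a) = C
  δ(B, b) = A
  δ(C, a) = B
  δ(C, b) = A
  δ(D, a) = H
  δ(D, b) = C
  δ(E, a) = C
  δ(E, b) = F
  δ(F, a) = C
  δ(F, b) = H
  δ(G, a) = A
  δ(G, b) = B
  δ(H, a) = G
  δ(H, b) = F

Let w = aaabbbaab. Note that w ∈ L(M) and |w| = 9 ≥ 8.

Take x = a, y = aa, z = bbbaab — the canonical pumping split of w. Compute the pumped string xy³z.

aaaaaaabbbaab

xy^3z = a·aa·aa·aa·bbbaab = aaaaaaabbbaab.
Reading y = aa takes M from B back to B, so after x·y·y·y the machine is still in B, and z then leads to the accepting state A. Hence aaaaaaabbbaab ∈ L(M).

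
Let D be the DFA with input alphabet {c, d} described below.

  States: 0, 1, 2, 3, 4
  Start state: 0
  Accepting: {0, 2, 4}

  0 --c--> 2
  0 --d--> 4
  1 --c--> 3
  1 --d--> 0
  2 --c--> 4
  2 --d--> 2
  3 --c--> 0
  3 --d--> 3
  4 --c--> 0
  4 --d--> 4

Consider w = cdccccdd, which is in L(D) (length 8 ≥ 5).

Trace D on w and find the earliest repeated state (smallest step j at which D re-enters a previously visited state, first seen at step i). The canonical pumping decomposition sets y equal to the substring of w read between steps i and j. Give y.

Run of D on w = c d c c c c d d:
  step 0: 0  (start)
  step 1: 2  (read c: 0→2)
  step 2: 2  (read d: 2→2)   ← first repeat (2 seen earlier)
  step 3: 4  (read c: 2→4)
  step 4: 0  (read c: 4→0)
  step 5: 2  (read c: 0→2)
  step 6: 4  (read c: 2→4)
  step 7: 4  (read d: 4→4)
  step 8: 4  (read d: 4→4)

So i = 1, j = 2, giving x = w[0:1] = c, y = w[1:2] = d, z = w[2:8] = ccccdd.
Check: |xy| = 2 ≤ 5 and |y| = 1 ≥ 1. Reading y takes D from 2 back to 2, so every xyⁱz is accepted.

d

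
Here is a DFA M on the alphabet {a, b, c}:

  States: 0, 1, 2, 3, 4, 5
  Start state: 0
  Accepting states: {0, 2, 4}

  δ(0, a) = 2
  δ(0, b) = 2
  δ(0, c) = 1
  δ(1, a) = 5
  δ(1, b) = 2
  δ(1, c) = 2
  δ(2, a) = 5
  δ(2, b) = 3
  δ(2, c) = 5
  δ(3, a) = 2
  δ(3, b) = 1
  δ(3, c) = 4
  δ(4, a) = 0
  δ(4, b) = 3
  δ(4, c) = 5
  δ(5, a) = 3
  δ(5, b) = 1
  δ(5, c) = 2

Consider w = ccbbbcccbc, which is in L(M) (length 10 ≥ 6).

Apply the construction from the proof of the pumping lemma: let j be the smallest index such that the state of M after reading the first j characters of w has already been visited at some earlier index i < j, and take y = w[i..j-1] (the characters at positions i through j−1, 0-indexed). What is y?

cbb

State sequence: 0 -c-> 1 -c-> 2 -b-> 3 -b-> 1 -b-> 2 -c-> 5 -c-> 2 -c-> 5 -b-> 1 -c-> 2
First repeat at step 4: 1 was already visited.

So i = 1, j = 4, giving x = w[0:1] = c, y = w[1:4] = cbb, z = w[4:10] = bcccbc.
Check: |xy| = 4 ≤ 6 and |y| = 3 ≥ 1. Reading y takes M from 1 back to 1, so every xyⁱz is accepted.
The DFA has 6 states, so the proof of the pumping lemma guarantees a repeated state among the first 6+1 visited; the segment between the two visits is the pumpable y.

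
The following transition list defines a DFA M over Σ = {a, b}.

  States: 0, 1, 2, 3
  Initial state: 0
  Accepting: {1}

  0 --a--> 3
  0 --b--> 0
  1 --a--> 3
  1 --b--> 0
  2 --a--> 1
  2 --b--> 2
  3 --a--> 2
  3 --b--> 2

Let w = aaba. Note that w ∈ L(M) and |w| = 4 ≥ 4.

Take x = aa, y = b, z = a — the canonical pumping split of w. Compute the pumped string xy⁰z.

aaa

xy⁰z = xz = aa·a = aaa.
Reading y = b takes M from 2 back to 2, so after x the machine is still in 2, and z then leads to the accepting state 1. Hence aaa ∈ L(M).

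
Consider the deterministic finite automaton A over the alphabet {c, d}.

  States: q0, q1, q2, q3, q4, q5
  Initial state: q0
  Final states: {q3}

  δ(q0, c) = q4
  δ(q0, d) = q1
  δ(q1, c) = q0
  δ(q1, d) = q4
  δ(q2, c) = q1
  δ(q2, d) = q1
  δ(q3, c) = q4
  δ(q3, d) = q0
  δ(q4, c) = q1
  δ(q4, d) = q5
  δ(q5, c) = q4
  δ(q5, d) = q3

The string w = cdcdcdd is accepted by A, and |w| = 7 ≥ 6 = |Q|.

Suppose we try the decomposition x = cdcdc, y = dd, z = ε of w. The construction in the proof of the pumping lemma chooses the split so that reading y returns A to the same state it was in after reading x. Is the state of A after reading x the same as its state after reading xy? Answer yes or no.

no

Run of A on the first 7 characters of w = c d c d c d d:
  step 0: q0  (start)
  step 1: q4  (read c: q0→q4)
  step 2: q5  (read d: q4→q5)
  step 3: q4  (read c: q5→q4)
  step 4: q5  (read d: q4→q5)
  step 5: q4  (read c: q5→q4)
  step 6: q5  (read d: q4→q5)
  step 7: q3  (read d: q5→q3)

After x (step 5): q4. After xy (step 7): q3.
They differ (q4 ≠ q3), so y is not a cycle from the state after x; this split is not the one the pumping-lemma construction produces, and pumping y need not keep the string in L(A).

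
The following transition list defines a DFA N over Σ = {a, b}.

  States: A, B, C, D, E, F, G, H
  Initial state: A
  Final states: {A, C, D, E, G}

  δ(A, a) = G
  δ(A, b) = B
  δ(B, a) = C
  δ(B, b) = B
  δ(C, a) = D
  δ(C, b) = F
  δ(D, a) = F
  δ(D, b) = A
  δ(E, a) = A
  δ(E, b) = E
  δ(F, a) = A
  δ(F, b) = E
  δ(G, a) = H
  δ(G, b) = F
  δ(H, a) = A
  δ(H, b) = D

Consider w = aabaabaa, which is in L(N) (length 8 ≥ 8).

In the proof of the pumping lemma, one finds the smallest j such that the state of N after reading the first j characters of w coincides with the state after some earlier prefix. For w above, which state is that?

A

State sequence: A -a-> G -a-> H -b-> D -a-> F -a-> A -b-> B -a-> C -a-> D
First repeat at step 5: A was already visited.

The earliest repeat is at step j = 5: N is in A, which it already visited at step i = 0.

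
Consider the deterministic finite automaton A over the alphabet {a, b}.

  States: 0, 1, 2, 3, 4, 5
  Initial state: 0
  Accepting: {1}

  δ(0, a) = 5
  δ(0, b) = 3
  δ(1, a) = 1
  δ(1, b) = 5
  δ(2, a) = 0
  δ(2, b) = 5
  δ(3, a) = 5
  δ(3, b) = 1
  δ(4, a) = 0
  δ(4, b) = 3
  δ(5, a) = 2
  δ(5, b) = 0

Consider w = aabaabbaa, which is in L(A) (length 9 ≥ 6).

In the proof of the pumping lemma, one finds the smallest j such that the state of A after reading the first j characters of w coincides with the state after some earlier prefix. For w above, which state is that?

Run of A on w = a a b a a b b a a:
  step 0: 0  (start)
  step 1: 5  (read a: 0→5)
  step 2: 2  (read a: 5→2)
  step 3: 5  (read b: 2→5)   ← first repeat (5 seen earlier)
  step 4: 2  (read a: 5→2)
  step 5: 0  (read a: 2→0)
  step 6: 3  (read b: 0→3)
  step 7: 1  (read b: 3→1)
  step 8: 1  (read a: 1→1)
  step 9: 1  (read a: 1→1)

The earliest repeat is at step j = 3: A is in 5, which it already visited at step i = 1.

5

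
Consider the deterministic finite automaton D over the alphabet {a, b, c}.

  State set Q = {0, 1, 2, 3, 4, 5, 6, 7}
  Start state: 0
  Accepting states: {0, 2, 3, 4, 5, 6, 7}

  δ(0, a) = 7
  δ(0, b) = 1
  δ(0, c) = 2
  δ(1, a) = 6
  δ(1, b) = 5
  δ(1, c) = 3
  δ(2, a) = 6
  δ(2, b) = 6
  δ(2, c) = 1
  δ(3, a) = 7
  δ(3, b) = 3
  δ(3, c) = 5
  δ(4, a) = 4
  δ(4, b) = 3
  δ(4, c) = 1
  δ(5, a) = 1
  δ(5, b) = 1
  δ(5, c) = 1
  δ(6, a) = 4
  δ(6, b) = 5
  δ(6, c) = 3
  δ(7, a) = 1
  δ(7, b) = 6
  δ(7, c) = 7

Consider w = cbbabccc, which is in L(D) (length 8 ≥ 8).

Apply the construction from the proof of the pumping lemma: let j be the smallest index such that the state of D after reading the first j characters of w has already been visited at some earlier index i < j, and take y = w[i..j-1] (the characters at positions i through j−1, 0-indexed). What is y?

Run of D on w = c b b a b c c c:
  step 0: 0  (start)
  step 1: 2  (read c: 0→2)
  step 2: 6  (read b: 2→6)
  step 3: 5  (read b: 6→5)
  step 4: 1  (read a: 5→1)
  step 5: 5  (read b: 1→5)   ← first repeat (5 seen earlier)
  step 6: 1  (read c: 5→1)
  step 7: 3  (read c: 1→3)
  step 8: 5  (read c: 3→5)

So i = 3, j = 5, giving x = w[0:3] = cbb, y = w[3:5] = ab, z = w[5:8] = ccc.
Check: |xy| = 5 ≤ 8 and |y| = 2 ≥ 1. Reading y takes D from 5 back to 5, so every xyⁱz is accepted.

ab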